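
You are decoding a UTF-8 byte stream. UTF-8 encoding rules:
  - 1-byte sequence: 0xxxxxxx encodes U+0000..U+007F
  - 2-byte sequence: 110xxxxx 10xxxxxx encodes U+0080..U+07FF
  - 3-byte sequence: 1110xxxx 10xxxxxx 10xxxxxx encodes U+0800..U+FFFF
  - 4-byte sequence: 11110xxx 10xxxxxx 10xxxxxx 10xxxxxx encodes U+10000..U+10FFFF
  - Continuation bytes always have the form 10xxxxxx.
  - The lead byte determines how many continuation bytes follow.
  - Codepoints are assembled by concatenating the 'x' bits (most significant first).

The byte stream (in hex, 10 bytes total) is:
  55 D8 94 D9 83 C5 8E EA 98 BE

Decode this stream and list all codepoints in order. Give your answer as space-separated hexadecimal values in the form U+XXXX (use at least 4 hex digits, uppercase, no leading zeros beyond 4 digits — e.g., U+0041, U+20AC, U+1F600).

Answer: U+0055 U+0614 U+0643 U+014E U+A63E

Derivation:
Byte[0]=55: 1-byte ASCII. cp=U+0055
Byte[1]=D8: 2-byte lead, need 1 cont bytes. acc=0x18
Byte[2]=94: continuation. acc=(acc<<6)|0x14=0x614
Completed: cp=U+0614 (starts at byte 1)
Byte[3]=D9: 2-byte lead, need 1 cont bytes. acc=0x19
Byte[4]=83: continuation. acc=(acc<<6)|0x03=0x643
Completed: cp=U+0643 (starts at byte 3)
Byte[5]=C5: 2-byte lead, need 1 cont bytes. acc=0x5
Byte[6]=8E: continuation. acc=(acc<<6)|0x0E=0x14E
Completed: cp=U+014E (starts at byte 5)
Byte[7]=EA: 3-byte lead, need 2 cont bytes. acc=0xA
Byte[8]=98: continuation. acc=(acc<<6)|0x18=0x298
Byte[9]=BE: continuation. acc=(acc<<6)|0x3E=0xA63E
Completed: cp=U+A63E (starts at byte 7)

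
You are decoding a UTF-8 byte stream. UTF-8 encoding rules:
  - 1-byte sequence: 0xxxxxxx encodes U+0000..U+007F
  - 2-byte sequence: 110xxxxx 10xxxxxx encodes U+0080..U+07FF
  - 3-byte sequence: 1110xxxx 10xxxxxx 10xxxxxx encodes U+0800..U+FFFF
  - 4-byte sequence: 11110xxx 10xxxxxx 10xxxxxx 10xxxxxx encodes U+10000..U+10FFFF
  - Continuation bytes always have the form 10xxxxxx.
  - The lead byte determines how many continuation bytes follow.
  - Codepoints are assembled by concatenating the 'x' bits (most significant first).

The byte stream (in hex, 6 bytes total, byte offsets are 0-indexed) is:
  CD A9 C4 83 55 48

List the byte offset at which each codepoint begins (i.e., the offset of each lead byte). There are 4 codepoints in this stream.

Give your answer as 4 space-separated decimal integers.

Answer: 0 2 4 5

Derivation:
Byte[0]=CD: 2-byte lead, need 1 cont bytes. acc=0xD
Byte[1]=A9: continuation. acc=(acc<<6)|0x29=0x369
Completed: cp=U+0369 (starts at byte 0)
Byte[2]=C4: 2-byte lead, need 1 cont bytes. acc=0x4
Byte[3]=83: continuation. acc=(acc<<6)|0x03=0x103
Completed: cp=U+0103 (starts at byte 2)
Byte[4]=55: 1-byte ASCII. cp=U+0055
Byte[5]=48: 1-byte ASCII. cp=U+0048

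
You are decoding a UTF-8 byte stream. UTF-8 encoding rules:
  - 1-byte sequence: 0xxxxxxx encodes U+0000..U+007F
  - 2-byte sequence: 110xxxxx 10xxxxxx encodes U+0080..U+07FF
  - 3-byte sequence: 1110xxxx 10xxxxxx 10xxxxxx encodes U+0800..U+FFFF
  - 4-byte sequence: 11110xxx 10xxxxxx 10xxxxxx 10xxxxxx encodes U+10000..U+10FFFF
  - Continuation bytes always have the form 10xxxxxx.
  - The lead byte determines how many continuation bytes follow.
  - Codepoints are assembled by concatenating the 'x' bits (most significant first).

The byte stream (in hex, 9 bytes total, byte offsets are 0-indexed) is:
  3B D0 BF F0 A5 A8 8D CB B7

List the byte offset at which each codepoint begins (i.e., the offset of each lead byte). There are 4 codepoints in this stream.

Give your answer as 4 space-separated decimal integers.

Answer: 0 1 3 7

Derivation:
Byte[0]=3B: 1-byte ASCII. cp=U+003B
Byte[1]=D0: 2-byte lead, need 1 cont bytes. acc=0x10
Byte[2]=BF: continuation. acc=(acc<<6)|0x3F=0x43F
Completed: cp=U+043F (starts at byte 1)
Byte[3]=F0: 4-byte lead, need 3 cont bytes. acc=0x0
Byte[4]=A5: continuation. acc=(acc<<6)|0x25=0x25
Byte[5]=A8: continuation. acc=(acc<<6)|0x28=0x968
Byte[6]=8D: continuation. acc=(acc<<6)|0x0D=0x25A0D
Completed: cp=U+25A0D (starts at byte 3)
Byte[7]=CB: 2-byte lead, need 1 cont bytes. acc=0xB
Byte[8]=B7: continuation. acc=(acc<<6)|0x37=0x2F7
Completed: cp=U+02F7 (starts at byte 7)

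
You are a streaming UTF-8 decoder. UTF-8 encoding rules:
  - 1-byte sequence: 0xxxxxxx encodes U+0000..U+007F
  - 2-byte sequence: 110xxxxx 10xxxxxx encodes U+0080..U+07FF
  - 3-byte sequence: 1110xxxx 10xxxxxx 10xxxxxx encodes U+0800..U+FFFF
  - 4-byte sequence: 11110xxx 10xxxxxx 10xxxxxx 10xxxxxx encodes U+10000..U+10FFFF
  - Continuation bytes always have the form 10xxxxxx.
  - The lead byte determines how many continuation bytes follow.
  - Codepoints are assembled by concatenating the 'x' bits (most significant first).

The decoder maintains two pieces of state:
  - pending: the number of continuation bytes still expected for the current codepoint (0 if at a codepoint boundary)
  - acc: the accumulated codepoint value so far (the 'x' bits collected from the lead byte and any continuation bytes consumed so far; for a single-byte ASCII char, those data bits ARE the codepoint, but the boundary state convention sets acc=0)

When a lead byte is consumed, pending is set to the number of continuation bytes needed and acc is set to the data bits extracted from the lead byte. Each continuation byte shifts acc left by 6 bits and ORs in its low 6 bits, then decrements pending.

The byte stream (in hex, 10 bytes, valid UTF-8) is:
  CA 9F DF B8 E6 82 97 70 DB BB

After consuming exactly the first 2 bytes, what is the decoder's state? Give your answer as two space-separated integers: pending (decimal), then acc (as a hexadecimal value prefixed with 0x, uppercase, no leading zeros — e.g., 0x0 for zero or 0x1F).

Byte[0]=CA: 2-byte lead. pending=1, acc=0xA
Byte[1]=9F: continuation. acc=(acc<<6)|0x1F=0x29F, pending=0

Answer: 0 0x29F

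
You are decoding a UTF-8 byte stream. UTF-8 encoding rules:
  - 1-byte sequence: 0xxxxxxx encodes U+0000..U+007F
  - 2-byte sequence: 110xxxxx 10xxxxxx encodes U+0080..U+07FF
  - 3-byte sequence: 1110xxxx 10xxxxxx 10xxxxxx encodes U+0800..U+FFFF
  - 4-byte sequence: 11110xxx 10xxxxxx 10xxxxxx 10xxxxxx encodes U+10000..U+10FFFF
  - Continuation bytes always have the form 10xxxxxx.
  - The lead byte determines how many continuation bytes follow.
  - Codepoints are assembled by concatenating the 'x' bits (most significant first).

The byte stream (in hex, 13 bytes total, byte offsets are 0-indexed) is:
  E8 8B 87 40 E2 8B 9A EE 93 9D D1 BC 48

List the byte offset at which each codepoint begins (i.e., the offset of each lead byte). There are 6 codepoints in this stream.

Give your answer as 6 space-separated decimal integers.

Byte[0]=E8: 3-byte lead, need 2 cont bytes. acc=0x8
Byte[1]=8B: continuation. acc=(acc<<6)|0x0B=0x20B
Byte[2]=87: continuation. acc=(acc<<6)|0x07=0x82C7
Completed: cp=U+82C7 (starts at byte 0)
Byte[3]=40: 1-byte ASCII. cp=U+0040
Byte[4]=E2: 3-byte lead, need 2 cont bytes. acc=0x2
Byte[5]=8B: continuation. acc=(acc<<6)|0x0B=0x8B
Byte[6]=9A: continuation. acc=(acc<<6)|0x1A=0x22DA
Completed: cp=U+22DA (starts at byte 4)
Byte[7]=EE: 3-byte lead, need 2 cont bytes. acc=0xE
Byte[8]=93: continuation. acc=(acc<<6)|0x13=0x393
Byte[9]=9D: continuation. acc=(acc<<6)|0x1D=0xE4DD
Completed: cp=U+E4DD (starts at byte 7)
Byte[10]=D1: 2-byte lead, need 1 cont bytes. acc=0x11
Byte[11]=BC: continuation. acc=(acc<<6)|0x3C=0x47C
Completed: cp=U+047C (starts at byte 10)
Byte[12]=48: 1-byte ASCII. cp=U+0048

Answer: 0 3 4 7 10 12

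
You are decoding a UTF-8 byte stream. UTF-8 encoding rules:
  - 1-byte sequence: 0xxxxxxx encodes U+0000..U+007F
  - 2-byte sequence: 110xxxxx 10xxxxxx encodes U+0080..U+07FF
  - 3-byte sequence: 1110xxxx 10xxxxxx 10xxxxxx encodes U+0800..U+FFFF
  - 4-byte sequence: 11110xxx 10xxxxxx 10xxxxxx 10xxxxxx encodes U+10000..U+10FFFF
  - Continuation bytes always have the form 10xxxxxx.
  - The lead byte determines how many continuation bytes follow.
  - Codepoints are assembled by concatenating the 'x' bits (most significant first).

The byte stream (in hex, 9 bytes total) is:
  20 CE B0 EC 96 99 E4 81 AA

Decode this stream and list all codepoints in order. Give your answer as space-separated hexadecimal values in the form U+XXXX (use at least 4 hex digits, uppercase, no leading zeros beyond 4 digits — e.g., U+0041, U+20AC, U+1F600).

Answer: U+0020 U+03B0 U+C599 U+406A

Derivation:
Byte[0]=20: 1-byte ASCII. cp=U+0020
Byte[1]=CE: 2-byte lead, need 1 cont bytes. acc=0xE
Byte[2]=B0: continuation. acc=(acc<<6)|0x30=0x3B0
Completed: cp=U+03B0 (starts at byte 1)
Byte[3]=EC: 3-byte lead, need 2 cont bytes. acc=0xC
Byte[4]=96: continuation. acc=(acc<<6)|0x16=0x316
Byte[5]=99: continuation. acc=(acc<<6)|0x19=0xC599
Completed: cp=U+C599 (starts at byte 3)
Byte[6]=E4: 3-byte lead, need 2 cont bytes. acc=0x4
Byte[7]=81: continuation. acc=(acc<<6)|0x01=0x101
Byte[8]=AA: continuation. acc=(acc<<6)|0x2A=0x406A
Completed: cp=U+406A (starts at byte 6)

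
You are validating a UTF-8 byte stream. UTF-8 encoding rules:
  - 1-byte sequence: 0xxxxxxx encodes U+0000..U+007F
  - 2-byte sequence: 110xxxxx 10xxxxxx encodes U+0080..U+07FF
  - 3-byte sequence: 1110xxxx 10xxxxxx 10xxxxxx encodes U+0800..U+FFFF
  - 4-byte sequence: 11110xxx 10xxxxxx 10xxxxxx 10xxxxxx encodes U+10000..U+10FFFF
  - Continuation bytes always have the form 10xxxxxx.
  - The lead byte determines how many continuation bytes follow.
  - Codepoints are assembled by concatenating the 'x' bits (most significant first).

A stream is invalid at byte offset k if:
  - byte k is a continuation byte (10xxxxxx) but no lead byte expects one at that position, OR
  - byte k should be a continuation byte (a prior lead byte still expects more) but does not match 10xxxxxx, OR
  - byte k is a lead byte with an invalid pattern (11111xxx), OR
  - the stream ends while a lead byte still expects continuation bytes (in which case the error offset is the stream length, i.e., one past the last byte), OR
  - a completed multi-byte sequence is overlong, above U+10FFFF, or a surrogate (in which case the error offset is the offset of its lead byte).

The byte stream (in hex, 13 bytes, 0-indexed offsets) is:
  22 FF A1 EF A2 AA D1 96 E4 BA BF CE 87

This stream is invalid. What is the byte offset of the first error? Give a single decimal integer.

Answer: 1

Derivation:
Byte[0]=22: 1-byte ASCII. cp=U+0022
Byte[1]=FF: INVALID lead byte (not 0xxx/110x/1110/11110)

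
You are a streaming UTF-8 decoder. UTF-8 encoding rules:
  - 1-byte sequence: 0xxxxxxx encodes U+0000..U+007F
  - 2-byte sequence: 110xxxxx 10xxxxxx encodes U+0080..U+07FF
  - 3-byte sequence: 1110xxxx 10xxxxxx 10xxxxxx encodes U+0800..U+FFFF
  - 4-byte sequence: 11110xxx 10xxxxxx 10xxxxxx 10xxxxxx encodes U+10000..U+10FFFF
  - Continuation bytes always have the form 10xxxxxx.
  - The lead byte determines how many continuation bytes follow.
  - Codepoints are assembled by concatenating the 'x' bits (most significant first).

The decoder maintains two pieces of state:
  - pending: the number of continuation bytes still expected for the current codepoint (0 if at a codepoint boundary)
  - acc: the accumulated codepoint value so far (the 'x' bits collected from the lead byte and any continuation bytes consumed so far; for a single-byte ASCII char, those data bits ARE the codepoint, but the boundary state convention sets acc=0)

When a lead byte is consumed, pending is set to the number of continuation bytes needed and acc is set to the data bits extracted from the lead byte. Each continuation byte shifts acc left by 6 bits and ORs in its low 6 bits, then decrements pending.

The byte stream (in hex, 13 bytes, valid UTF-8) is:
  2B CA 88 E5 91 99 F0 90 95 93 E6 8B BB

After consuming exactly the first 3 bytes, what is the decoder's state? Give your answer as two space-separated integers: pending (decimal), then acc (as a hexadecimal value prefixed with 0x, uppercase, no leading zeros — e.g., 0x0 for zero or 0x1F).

Byte[0]=2B: 1-byte. pending=0, acc=0x0
Byte[1]=CA: 2-byte lead. pending=1, acc=0xA
Byte[2]=88: continuation. acc=(acc<<6)|0x08=0x288, pending=0

Answer: 0 0x288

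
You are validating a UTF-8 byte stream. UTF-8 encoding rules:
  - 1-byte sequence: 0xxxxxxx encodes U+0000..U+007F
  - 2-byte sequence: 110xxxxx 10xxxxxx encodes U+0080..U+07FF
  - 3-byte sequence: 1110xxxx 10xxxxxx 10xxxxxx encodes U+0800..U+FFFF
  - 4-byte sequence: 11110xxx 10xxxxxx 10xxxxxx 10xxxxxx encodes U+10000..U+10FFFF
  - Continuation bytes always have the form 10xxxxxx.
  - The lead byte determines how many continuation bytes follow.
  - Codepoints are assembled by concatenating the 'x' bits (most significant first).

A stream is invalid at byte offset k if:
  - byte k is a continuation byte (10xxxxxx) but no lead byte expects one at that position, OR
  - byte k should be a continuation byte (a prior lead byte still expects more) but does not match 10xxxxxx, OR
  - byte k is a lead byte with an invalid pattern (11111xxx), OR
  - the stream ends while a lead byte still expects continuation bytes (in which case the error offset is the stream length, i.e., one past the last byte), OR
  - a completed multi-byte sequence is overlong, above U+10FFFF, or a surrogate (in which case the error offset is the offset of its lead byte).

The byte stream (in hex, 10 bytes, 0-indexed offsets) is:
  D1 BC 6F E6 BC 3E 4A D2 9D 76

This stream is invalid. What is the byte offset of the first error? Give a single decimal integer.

Answer: 5

Derivation:
Byte[0]=D1: 2-byte lead, need 1 cont bytes. acc=0x11
Byte[1]=BC: continuation. acc=(acc<<6)|0x3C=0x47C
Completed: cp=U+047C (starts at byte 0)
Byte[2]=6F: 1-byte ASCII. cp=U+006F
Byte[3]=E6: 3-byte lead, need 2 cont bytes. acc=0x6
Byte[4]=BC: continuation. acc=(acc<<6)|0x3C=0x1BC
Byte[5]=3E: expected 10xxxxxx continuation. INVALID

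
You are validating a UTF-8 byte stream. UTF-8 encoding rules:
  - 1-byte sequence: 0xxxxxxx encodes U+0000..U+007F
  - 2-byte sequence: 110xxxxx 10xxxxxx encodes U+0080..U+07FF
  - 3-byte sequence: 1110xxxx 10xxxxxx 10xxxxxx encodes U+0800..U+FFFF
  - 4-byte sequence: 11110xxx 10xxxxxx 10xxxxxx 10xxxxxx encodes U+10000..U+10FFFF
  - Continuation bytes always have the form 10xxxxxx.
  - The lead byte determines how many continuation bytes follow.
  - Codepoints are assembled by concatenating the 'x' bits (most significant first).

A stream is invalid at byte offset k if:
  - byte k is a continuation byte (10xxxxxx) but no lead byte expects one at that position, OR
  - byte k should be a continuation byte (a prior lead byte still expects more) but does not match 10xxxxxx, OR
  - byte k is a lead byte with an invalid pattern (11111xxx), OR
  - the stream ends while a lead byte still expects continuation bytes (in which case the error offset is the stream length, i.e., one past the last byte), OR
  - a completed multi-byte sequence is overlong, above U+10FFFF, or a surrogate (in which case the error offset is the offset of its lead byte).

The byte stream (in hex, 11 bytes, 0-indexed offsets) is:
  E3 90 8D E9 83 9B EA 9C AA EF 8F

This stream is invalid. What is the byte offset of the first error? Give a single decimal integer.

Answer: 11

Derivation:
Byte[0]=E3: 3-byte lead, need 2 cont bytes. acc=0x3
Byte[1]=90: continuation. acc=(acc<<6)|0x10=0xD0
Byte[2]=8D: continuation. acc=(acc<<6)|0x0D=0x340D
Completed: cp=U+340D (starts at byte 0)
Byte[3]=E9: 3-byte lead, need 2 cont bytes. acc=0x9
Byte[4]=83: continuation. acc=(acc<<6)|0x03=0x243
Byte[5]=9B: continuation. acc=(acc<<6)|0x1B=0x90DB
Completed: cp=U+90DB (starts at byte 3)
Byte[6]=EA: 3-byte lead, need 2 cont bytes. acc=0xA
Byte[7]=9C: continuation. acc=(acc<<6)|0x1C=0x29C
Byte[8]=AA: continuation. acc=(acc<<6)|0x2A=0xA72A
Completed: cp=U+A72A (starts at byte 6)
Byte[9]=EF: 3-byte lead, need 2 cont bytes. acc=0xF
Byte[10]=8F: continuation. acc=(acc<<6)|0x0F=0x3CF
Byte[11]: stream ended, expected continuation. INVALID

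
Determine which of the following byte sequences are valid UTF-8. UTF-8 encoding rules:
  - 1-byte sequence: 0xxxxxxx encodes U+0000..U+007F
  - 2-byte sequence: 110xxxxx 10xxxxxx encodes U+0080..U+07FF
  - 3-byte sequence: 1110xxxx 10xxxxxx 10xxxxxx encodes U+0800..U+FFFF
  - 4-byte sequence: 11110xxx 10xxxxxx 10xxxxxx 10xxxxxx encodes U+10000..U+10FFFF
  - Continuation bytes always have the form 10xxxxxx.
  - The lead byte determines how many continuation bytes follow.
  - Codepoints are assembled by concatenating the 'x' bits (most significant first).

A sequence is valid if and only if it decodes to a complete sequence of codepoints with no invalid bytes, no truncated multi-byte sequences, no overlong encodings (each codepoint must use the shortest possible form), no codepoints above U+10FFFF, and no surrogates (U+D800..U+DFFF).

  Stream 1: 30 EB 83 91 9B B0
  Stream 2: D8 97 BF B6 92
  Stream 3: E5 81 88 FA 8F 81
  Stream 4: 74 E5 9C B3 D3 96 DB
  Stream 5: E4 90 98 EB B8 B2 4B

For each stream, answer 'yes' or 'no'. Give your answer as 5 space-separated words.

Answer: no no no no yes

Derivation:
Stream 1: error at byte offset 4. INVALID
Stream 2: error at byte offset 2. INVALID
Stream 3: error at byte offset 3. INVALID
Stream 4: error at byte offset 7. INVALID
Stream 5: decodes cleanly. VALID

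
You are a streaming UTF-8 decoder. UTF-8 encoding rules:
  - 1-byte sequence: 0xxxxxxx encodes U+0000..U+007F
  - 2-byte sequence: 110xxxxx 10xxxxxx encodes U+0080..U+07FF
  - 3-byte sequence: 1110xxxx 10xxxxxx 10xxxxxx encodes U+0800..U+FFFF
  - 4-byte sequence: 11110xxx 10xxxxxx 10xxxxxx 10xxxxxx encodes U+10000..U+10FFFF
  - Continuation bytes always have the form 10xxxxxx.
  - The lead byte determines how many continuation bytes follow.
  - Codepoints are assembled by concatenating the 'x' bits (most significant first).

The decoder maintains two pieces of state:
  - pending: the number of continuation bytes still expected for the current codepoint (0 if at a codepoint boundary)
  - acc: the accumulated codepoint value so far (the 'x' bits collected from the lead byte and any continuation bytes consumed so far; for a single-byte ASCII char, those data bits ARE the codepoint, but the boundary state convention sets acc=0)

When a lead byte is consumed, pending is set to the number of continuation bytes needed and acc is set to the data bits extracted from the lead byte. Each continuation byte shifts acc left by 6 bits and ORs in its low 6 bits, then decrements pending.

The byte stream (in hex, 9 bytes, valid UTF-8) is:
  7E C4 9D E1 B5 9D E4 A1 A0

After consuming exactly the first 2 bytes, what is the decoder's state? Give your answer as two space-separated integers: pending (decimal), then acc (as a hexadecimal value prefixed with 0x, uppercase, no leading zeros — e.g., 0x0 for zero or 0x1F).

Answer: 1 0x4

Derivation:
Byte[0]=7E: 1-byte. pending=0, acc=0x0
Byte[1]=C4: 2-byte lead. pending=1, acc=0x4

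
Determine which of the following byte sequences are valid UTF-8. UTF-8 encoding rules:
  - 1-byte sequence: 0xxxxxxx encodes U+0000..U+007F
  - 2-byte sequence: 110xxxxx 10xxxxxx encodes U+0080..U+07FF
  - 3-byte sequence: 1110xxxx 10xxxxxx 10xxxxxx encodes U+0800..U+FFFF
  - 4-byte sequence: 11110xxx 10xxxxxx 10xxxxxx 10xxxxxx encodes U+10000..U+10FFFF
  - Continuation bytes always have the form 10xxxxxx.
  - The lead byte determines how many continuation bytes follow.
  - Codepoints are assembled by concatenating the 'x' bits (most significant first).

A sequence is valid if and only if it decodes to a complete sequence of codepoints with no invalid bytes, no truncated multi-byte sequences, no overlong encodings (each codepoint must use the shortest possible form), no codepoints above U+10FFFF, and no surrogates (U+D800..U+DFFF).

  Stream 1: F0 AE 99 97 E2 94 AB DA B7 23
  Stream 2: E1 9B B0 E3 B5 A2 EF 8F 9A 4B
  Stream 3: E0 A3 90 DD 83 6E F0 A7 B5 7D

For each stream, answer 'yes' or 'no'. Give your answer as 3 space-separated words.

Stream 1: decodes cleanly. VALID
Stream 2: decodes cleanly. VALID
Stream 3: error at byte offset 9. INVALID

Answer: yes yes no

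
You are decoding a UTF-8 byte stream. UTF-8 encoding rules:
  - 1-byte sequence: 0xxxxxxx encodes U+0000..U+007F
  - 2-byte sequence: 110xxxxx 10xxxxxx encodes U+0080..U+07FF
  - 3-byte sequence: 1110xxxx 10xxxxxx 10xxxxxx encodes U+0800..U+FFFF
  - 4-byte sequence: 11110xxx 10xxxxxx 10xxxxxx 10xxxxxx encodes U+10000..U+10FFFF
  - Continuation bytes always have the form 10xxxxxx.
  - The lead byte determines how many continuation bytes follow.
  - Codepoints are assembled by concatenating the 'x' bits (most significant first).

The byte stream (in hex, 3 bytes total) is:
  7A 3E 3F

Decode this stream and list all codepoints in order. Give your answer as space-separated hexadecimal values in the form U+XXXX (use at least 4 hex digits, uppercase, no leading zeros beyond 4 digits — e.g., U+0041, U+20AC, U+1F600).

Byte[0]=7A: 1-byte ASCII. cp=U+007A
Byte[1]=3E: 1-byte ASCII. cp=U+003E
Byte[2]=3F: 1-byte ASCII. cp=U+003F

Answer: U+007A U+003E U+003F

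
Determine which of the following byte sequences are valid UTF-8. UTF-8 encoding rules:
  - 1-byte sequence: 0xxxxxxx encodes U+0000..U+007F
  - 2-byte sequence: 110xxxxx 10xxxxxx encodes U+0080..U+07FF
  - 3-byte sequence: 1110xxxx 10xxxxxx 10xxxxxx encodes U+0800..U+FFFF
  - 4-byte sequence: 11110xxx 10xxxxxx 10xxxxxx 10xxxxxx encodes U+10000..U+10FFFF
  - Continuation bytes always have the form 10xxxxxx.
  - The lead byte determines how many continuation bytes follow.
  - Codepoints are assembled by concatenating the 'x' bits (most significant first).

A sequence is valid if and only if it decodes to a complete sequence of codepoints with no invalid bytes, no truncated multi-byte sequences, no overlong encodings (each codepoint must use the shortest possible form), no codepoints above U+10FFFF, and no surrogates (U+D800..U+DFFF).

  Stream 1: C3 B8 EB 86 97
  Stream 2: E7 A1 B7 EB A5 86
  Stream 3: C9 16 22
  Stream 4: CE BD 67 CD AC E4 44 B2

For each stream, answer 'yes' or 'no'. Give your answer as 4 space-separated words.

Answer: yes yes no no

Derivation:
Stream 1: decodes cleanly. VALID
Stream 2: decodes cleanly. VALID
Stream 3: error at byte offset 1. INVALID
Stream 4: error at byte offset 6. INVALID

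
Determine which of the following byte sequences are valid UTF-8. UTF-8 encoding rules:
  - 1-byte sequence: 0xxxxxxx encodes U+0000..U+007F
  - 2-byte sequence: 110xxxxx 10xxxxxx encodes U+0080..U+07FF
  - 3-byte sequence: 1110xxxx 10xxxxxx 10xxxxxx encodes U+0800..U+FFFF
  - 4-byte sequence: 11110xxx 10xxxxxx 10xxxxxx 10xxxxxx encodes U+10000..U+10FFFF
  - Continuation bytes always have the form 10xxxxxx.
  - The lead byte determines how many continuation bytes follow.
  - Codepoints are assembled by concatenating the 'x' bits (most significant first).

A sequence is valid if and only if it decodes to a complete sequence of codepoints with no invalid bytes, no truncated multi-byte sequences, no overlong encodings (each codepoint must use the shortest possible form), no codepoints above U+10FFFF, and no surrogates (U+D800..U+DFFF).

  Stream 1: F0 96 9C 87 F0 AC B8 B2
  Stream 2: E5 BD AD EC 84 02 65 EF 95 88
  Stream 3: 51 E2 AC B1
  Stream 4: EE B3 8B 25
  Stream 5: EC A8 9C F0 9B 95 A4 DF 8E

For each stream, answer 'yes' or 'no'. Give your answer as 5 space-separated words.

Stream 1: decodes cleanly. VALID
Stream 2: error at byte offset 5. INVALID
Stream 3: decodes cleanly. VALID
Stream 4: decodes cleanly. VALID
Stream 5: decodes cleanly. VALID

Answer: yes no yes yes yes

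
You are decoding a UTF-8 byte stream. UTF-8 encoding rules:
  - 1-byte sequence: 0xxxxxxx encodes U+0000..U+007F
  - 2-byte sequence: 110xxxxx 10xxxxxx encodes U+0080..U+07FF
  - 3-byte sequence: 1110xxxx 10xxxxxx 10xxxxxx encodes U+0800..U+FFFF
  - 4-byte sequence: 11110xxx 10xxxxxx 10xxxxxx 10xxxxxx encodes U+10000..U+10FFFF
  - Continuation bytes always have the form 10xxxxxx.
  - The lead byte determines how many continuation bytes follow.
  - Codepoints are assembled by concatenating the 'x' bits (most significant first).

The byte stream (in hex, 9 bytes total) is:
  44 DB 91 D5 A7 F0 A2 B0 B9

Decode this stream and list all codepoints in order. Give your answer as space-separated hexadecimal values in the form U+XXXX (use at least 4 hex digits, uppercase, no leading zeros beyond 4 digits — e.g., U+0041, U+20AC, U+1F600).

Answer: U+0044 U+06D1 U+0567 U+22C39

Derivation:
Byte[0]=44: 1-byte ASCII. cp=U+0044
Byte[1]=DB: 2-byte lead, need 1 cont bytes. acc=0x1B
Byte[2]=91: continuation. acc=(acc<<6)|0x11=0x6D1
Completed: cp=U+06D1 (starts at byte 1)
Byte[3]=D5: 2-byte lead, need 1 cont bytes. acc=0x15
Byte[4]=A7: continuation. acc=(acc<<6)|0x27=0x567
Completed: cp=U+0567 (starts at byte 3)
Byte[5]=F0: 4-byte lead, need 3 cont bytes. acc=0x0
Byte[6]=A2: continuation. acc=(acc<<6)|0x22=0x22
Byte[7]=B0: continuation. acc=(acc<<6)|0x30=0x8B0
Byte[8]=B9: continuation. acc=(acc<<6)|0x39=0x22C39
Completed: cp=U+22C39 (starts at byte 5)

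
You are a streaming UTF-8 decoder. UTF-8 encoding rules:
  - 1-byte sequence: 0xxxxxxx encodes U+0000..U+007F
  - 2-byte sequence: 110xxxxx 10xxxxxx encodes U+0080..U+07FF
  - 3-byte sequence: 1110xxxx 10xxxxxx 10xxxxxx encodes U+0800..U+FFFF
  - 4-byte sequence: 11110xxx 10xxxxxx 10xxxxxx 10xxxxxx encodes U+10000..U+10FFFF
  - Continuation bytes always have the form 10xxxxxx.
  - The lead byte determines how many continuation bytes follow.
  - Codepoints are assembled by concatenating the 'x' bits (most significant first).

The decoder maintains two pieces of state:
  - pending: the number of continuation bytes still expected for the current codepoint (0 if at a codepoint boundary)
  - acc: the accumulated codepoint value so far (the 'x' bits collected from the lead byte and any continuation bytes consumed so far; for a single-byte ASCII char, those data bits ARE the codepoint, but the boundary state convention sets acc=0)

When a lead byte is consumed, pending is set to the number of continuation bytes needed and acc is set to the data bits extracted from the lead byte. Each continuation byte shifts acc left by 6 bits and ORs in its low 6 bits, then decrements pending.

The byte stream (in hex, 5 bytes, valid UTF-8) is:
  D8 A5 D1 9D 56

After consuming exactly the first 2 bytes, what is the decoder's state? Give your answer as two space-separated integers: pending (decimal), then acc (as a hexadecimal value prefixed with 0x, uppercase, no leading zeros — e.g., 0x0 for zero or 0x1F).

Byte[0]=D8: 2-byte lead. pending=1, acc=0x18
Byte[1]=A5: continuation. acc=(acc<<6)|0x25=0x625, pending=0

Answer: 0 0x625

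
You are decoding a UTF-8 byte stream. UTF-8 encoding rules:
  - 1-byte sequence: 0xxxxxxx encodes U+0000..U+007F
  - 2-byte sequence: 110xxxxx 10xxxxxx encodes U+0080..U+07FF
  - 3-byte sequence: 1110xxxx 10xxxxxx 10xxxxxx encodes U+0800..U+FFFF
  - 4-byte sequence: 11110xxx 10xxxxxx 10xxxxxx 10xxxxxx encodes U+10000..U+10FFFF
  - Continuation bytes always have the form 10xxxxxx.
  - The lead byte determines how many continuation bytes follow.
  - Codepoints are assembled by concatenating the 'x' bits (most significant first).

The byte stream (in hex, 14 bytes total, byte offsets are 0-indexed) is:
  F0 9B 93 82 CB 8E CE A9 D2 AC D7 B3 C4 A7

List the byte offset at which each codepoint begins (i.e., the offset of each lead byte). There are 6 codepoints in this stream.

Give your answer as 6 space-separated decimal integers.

Answer: 0 4 6 8 10 12

Derivation:
Byte[0]=F0: 4-byte lead, need 3 cont bytes. acc=0x0
Byte[1]=9B: continuation. acc=(acc<<6)|0x1B=0x1B
Byte[2]=93: continuation. acc=(acc<<6)|0x13=0x6D3
Byte[3]=82: continuation. acc=(acc<<6)|0x02=0x1B4C2
Completed: cp=U+1B4C2 (starts at byte 0)
Byte[4]=CB: 2-byte lead, need 1 cont bytes. acc=0xB
Byte[5]=8E: continuation. acc=(acc<<6)|0x0E=0x2CE
Completed: cp=U+02CE (starts at byte 4)
Byte[6]=CE: 2-byte lead, need 1 cont bytes. acc=0xE
Byte[7]=A9: continuation. acc=(acc<<6)|0x29=0x3A9
Completed: cp=U+03A9 (starts at byte 6)
Byte[8]=D2: 2-byte lead, need 1 cont bytes. acc=0x12
Byte[9]=AC: continuation. acc=(acc<<6)|0x2C=0x4AC
Completed: cp=U+04AC (starts at byte 8)
Byte[10]=D7: 2-byte lead, need 1 cont bytes. acc=0x17
Byte[11]=B3: continuation. acc=(acc<<6)|0x33=0x5F3
Completed: cp=U+05F3 (starts at byte 10)
Byte[12]=C4: 2-byte lead, need 1 cont bytes. acc=0x4
Byte[13]=A7: continuation. acc=(acc<<6)|0x27=0x127
Completed: cp=U+0127 (starts at byte 12)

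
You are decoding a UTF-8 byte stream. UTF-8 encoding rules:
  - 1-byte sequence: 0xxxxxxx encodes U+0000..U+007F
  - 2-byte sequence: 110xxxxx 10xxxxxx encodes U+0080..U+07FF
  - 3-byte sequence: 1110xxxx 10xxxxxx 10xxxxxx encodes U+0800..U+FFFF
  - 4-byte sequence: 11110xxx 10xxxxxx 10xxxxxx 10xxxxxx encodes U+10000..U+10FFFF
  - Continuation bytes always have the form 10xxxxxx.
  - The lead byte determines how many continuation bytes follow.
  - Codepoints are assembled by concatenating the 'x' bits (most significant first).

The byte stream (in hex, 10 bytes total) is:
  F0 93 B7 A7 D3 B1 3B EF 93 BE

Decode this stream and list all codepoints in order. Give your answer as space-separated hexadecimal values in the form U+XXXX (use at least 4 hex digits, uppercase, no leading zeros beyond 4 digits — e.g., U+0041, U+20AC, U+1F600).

Answer: U+13DE7 U+04F1 U+003B U+F4FE

Derivation:
Byte[0]=F0: 4-byte lead, need 3 cont bytes. acc=0x0
Byte[1]=93: continuation. acc=(acc<<6)|0x13=0x13
Byte[2]=B7: continuation. acc=(acc<<6)|0x37=0x4F7
Byte[3]=A7: continuation. acc=(acc<<6)|0x27=0x13DE7
Completed: cp=U+13DE7 (starts at byte 0)
Byte[4]=D3: 2-byte lead, need 1 cont bytes. acc=0x13
Byte[5]=B1: continuation. acc=(acc<<6)|0x31=0x4F1
Completed: cp=U+04F1 (starts at byte 4)
Byte[6]=3B: 1-byte ASCII. cp=U+003B
Byte[7]=EF: 3-byte lead, need 2 cont bytes. acc=0xF
Byte[8]=93: continuation. acc=(acc<<6)|0x13=0x3D3
Byte[9]=BE: continuation. acc=(acc<<6)|0x3E=0xF4FE
Completed: cp=U+F4FE (starts at byte 7)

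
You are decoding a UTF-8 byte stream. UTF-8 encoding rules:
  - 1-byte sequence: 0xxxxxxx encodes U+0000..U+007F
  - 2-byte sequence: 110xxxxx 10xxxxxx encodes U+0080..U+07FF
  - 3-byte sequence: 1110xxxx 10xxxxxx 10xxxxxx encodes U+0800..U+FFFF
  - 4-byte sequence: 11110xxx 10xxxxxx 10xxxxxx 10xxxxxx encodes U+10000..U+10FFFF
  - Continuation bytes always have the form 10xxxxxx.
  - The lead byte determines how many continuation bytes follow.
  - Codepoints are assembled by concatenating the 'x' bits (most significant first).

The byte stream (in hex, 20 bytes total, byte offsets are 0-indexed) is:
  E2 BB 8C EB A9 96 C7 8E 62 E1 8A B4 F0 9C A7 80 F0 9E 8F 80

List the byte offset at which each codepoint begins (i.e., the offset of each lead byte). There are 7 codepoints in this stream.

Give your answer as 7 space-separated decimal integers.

Byte[0]=E2: 3-byte lead, need 2 cont bytes. acc=0x2
Byte[1]=BB: continuation. acc=(acc<<6)|0x3B=0xBB
Byte[2]=8C: continuation. acc=(acc<<6)|0x0C=0x2ECC
Completed: cp=U+2ECC (starts at byte 0)
Byte[3]=EB: 3-byte lead, need 2 cont bytes. acc=0xB
Byte[4]=A9: continuation. acc=(acc<<6)|0x29=0x2E9
Byte[5]=96: continuation. acc=(acc<<6)|0x16=0xBA56
Completed: cp=U+BA56 (starts at byte 3)
Byte[6]=C7: 2-byte lead, need 1 cont bytes. acc=0x7
Byte[7]=8E: continuation. acc=(acc<<6)|0x0E=0x1CE
Completed: cp=U+01CE (starts at byte 6)
Byte[8]=62: 1-byte ASCII. cp=U+0062
Byte[9]=E1: 3-byte lead, need 2 cont bytes. acc=0x1
Byte[10]=8A: continuation. acc=(acc<<6)|0x0A=0x4A
Byte[11]=B4: continuation. acc=(acc<<6)|0x34=0x12B4
Completed: cp=U+12B4 (starts at byte 9)
Byte[12]=F0: 4-byte lead, need 3 cont bytes. acc=0x0
Byte[13]=9C: continuation. acc=(acc<<6)|0x1C=0x1C
Byte[14]=A7: continuation. acc=(acc<<6)|0x27=0x727
Byte[15]=80: continuation. acc=(acc<<6)|0x00=0x1C9C0
Completed: cp=U+1C9C0 (starts at byte 12)
Byte[16]=F0: 4-byte lead, need 3 cont bytes. acc=0x0
Byte[17]=9E: continuation. acc=(acc<<6)|0x1E=0x1E
Byte[18]=8F: continuation. acc=(acc<<6)|0x0F=0x78F
Byte[19]=80: continuation. acc=(acc<<6)|0x00=0x1E3C0
Completed: cp=U+1E3C0 (starts at byte 16)

Answer: 0 3 6 8 9 12 16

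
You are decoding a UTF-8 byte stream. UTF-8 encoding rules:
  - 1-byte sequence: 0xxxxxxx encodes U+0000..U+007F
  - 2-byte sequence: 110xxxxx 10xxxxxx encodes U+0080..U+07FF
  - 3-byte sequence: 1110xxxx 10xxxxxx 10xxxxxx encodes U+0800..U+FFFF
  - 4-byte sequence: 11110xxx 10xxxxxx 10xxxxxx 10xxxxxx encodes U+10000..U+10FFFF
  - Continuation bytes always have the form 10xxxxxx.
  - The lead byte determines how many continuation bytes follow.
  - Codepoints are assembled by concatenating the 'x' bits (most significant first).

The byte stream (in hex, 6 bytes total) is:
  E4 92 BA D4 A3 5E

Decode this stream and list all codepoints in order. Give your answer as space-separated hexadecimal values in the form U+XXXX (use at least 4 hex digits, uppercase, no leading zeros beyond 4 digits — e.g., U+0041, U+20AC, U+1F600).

Answer: U+44BA U+0523 U+005E

Derivation:
Byte[0]=E4: 3-byte lead, need 2 cont bytes. acc=0x4
Byte[1]=92: continuation. acc=(acc<<6)|0x12=0x112
Byte[2]=BA: continuation. acc=(acc<<6)|0x3A=0x44BA
Completed: cp=U+44BA (starts at byte 0)
Byte[3]=D4: 2-byte lead, need 1 cont bytes. acc=0x14
Byte[4]=A3: continuation. acc=(acc<<6)|0x23=0x523
Completed: cp=U+0523 (starts at byte 3)
Byte[5]=5E: 1-byte ASCII. cp=U+005E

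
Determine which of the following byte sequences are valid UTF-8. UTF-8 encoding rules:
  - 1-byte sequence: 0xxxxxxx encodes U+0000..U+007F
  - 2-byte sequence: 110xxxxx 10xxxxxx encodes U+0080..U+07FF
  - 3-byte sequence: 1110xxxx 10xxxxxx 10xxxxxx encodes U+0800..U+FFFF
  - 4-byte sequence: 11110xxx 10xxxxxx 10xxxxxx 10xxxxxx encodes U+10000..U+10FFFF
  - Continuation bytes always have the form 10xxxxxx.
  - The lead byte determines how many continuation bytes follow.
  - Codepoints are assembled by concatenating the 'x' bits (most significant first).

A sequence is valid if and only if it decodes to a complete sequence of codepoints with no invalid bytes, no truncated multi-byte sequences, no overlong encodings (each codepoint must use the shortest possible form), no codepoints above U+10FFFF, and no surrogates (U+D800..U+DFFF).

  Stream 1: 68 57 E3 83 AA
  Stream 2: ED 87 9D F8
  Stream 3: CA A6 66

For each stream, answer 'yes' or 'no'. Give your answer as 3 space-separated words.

Answer: yes no yes

Derivation:
Stream 1: decodes cleanly. VALID
Stream 2: error at byte offset 3. INVALID
Stream 3: decodes cleanly. VALID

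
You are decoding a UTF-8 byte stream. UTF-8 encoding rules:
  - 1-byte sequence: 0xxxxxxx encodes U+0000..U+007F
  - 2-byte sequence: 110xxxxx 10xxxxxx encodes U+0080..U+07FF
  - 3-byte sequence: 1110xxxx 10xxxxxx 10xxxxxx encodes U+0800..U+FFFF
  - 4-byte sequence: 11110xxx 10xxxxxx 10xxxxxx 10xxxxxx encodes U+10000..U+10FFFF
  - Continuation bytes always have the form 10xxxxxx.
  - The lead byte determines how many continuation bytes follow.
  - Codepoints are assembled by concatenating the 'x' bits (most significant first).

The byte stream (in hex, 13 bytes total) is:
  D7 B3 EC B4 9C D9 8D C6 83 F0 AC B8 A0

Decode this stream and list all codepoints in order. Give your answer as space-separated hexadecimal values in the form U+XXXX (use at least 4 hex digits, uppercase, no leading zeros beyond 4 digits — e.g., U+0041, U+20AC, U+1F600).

Answer: U+05F3 U+CD1C U+064D U+0183 U+2CE20

Derivation:
Byte[0]=D7: 2-byte lead, need 1 cont bytes. acc=0x17
Byte[1]=B3: continuation. acc=(acc<<6)|0x33=0x5F3
Completed: cp=U+05F3 (starts at byte 0)
Byte[2]=EC: 3-byte lead, need 2 cont bytes. acc=0xC
Byte[3]=B4: continuation. acc=(acc<<6)|0x34=0x334
Byte[4]=9C: continuation. acc=(acc<<6)|0x1C=0xCD1C
Completed: cp=U+CD1C (starts at byte 2)
Byte[5]=D9: 2-byte lead, need 1 cont bytes. acc=0x19
Byte[6]=8D: continuation. acc=(acc<<6)|0x0D=0x64D
Completed: cp=U+064D (starts at byte 5)
Byte[7]=C6: 2-byte lead, need 1 cont bytes. acc=0x6
Byte[8]=83: continuation. acc=(acc<<6)|0x03=0x183
Completed: cp=U+0183 (starts at byte 7)
Byte[9]=F0: 4-byte lead, need 3 cont bytes. acc=0x0
Byte[10]=AC: continuation. acc=(acc<<6)|0x2C=0x2C
Byte[11]=B8: continuation. acc=(acc<<6)|0x38=0xB38
Byte[12]=A0: continuation. acc=(acc<<6)|0x20=0x2CE20
Completed: cp=U+2CE20 (starts at byte 9)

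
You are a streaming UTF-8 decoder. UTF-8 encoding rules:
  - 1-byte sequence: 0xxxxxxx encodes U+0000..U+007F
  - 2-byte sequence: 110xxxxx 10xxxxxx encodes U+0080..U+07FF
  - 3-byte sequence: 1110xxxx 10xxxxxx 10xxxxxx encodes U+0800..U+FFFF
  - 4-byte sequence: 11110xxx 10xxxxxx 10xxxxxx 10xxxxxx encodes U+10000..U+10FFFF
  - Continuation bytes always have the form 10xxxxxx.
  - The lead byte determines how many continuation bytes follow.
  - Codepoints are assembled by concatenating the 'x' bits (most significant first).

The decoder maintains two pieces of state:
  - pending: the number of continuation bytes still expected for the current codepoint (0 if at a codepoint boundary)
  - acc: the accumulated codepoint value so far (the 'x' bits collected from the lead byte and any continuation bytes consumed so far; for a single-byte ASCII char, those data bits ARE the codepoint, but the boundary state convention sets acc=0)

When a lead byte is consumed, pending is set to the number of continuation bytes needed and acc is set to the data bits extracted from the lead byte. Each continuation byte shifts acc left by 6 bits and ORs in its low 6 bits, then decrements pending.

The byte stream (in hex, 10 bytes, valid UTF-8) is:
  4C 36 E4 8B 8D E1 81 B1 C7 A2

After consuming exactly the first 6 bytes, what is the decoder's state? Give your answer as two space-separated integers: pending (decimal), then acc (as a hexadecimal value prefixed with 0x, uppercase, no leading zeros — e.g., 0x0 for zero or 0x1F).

Answer: 2 0x1

Derivation:
Byte[0]=4C: 1-byte. pending=0, acc=0x0
Byte[1]=36: 1-byte. pending=0, acc=0x0
Byte[2]=E4: 3-byte lead. pending=2, acc=0x4
Byte[3]=8B: continuation. acc=(acc<<6)|0x0B=0x10B, pending=1
Byte[4]=8D: continuation. acc=(acc<<6)|0x0D=0x42CD, pending=0
Byte[5]=E1: 3-byte lead. pending=2, acc=0x1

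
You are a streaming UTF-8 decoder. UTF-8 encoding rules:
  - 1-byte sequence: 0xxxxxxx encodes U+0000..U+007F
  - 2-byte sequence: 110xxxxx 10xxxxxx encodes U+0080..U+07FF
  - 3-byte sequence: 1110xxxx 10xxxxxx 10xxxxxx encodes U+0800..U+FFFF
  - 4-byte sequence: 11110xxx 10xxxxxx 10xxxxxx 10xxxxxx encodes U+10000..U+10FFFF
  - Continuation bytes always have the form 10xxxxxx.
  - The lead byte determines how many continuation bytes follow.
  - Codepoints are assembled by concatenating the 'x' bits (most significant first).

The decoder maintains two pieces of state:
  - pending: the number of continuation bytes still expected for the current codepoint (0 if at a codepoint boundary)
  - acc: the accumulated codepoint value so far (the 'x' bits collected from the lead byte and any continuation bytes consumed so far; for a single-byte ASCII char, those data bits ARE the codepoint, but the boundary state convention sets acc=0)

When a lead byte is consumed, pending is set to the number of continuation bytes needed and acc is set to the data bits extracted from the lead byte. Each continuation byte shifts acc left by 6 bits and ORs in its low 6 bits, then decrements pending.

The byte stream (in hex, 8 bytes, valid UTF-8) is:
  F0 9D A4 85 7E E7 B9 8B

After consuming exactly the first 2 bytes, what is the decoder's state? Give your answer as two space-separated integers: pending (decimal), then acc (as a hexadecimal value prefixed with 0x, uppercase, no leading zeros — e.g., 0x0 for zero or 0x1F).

Answer: 2 0x1D

Derivation:
Byte[0]=F0: 4-byte lead. pending=3, acc=0x0
Byte[1]=9D: continuation. acc=(acc<<6)|0x1D=0x1D, pending=2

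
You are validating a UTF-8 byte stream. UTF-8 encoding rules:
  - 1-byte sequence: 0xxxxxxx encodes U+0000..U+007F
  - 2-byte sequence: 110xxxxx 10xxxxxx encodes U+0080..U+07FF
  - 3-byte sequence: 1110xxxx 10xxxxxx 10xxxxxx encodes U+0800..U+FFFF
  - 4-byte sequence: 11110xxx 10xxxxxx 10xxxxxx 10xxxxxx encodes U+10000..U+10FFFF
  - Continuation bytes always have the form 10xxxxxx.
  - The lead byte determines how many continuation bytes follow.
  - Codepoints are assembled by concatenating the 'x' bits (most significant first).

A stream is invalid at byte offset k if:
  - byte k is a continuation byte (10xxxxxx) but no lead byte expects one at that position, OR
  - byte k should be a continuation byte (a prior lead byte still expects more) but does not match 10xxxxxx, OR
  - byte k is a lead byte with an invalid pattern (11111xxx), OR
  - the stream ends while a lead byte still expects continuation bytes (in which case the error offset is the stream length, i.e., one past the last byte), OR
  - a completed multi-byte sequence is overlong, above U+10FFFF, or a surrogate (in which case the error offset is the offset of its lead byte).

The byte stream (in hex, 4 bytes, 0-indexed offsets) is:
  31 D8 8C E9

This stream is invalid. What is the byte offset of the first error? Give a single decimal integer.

Byte[0]=31: 1-byte ASCII. cp=U+0031
Byte[1]=D8: 2-byte lead, need 1 cont bytes. acc=0x18
Byte[2]=8C: continuation. acc=(acc<<6)|0x0C=0x60C
Completed: cp=U+060C (starts at byte 1)
Byte[3]=E9: 3-byte lead, need 2 cont bytes. acc=0x9
Byte[4]: stream ended, expected continuation. INVALID

Answer: 4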